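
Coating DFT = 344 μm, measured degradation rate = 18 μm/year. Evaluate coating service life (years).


Service life = thickness / degradation rate
Life = 344 / 18 = 19.1 years

19.1 years


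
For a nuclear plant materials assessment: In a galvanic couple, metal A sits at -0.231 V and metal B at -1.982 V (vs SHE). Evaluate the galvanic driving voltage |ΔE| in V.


Driving voltage is the absolute potential difference.
|ΔE| = |-0.231 − (-1.982)| = 1.751 V

1.751 V


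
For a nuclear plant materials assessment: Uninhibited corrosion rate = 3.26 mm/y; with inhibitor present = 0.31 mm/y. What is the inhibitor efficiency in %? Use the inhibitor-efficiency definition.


Apply the inhibitor-efficiency definition: IE = (CR_blank − CR_inh)/CR_blank × 100
IE = (3.26 − 0.31) / 3.26 × 100
IE = 2.95 / 3.26 × 100 = 90.5 %

90.5 %


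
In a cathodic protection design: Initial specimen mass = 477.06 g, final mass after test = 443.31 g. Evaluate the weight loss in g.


Weight loss = initial − final
WL = 477.06 − 443.31 = 33.75 g

33.75 g


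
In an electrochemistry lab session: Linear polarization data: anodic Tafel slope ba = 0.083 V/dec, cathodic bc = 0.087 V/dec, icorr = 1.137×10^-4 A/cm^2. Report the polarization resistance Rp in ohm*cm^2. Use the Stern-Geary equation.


Apply the Stern-Geary equation: Rp = ba*bc / (2.303*icorr*(ba+bc))
ba*bc = 0.083*0.087 = 0.007221
ba+bc = 0.17; 2.303*icorr*(ba+bc) = 2.303*1.137×10^-4*0.17 = 4.4514687×10^-5
Rp = 0.007221 / 4.4514687×10^-5 = 162.22 ohm*cm^2

162.22 ohm*cm^2


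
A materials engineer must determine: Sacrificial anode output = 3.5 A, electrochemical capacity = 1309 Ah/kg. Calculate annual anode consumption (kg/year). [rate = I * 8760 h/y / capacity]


Annual consumption = current * hours per year / capacity
Rate = 3.5 * 8760 / 1309 = 23.4 kg/year

23.4 kg/year


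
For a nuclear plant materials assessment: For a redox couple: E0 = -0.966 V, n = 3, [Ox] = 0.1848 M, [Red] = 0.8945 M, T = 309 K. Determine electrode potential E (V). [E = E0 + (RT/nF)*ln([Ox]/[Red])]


Apply the Nernst equation: E = E0 + (RT/nF)*ln([Ox]/[Red])
Step 1: RT/nF = 8.314*309/(3*96485) = 0.00887539 V
Step 2: [Ox]/[Red] = 0.1848/0.8945 = 0.206596
Step 3: ln(0.206596) = -1.57699
Step 4: correction = 0.00887539 * -1.57699 = -0.014 V
E = -0.966 + -0.014 = -0.98 V

-0.98 V


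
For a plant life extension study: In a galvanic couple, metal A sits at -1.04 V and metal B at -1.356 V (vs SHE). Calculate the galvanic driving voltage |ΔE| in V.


Driving voltage is the absolute potential difference.
|ΔE| = |-1.04 − (-1.356)| = 0.316 V

0.316 V


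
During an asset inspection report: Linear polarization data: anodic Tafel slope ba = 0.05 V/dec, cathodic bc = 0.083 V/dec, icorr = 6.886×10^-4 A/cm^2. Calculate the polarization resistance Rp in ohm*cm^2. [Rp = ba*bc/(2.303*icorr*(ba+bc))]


Apply the Stern-Geary equation: Rp = ba*bc / (2.303*icorr*(ba+bc))
ba*bc = 0.05*0.083 = 0.00415
ba+bc = 0.133; 2.303*icorr*(ba+bc) = 2.303*6.886×10^-4*0.133 = 2.1091749×10^-4
Rp = 0.00415 / 2.1091749×10^-4 = 19.68 ohm*cm^2

19.68 ohm*cm^2


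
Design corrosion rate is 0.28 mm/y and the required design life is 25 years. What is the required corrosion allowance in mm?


Corrosion allowance = CR × design life
CA = 0.28 * 25 = 7.0 mm

7.0 mm


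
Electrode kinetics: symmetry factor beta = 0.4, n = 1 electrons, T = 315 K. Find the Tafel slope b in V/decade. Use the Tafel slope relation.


Apply the Tafel slope relation: b = 2.303*R*T/(beta*n*F)
Numerator: 2.303 * 8.314 * 315 = 6031.35
Denominator: 0.4 * 1 * 96485 = 38594.0
b = 6031.35 / 38594.0 = 0.156 V/decade

0.156 V/decade


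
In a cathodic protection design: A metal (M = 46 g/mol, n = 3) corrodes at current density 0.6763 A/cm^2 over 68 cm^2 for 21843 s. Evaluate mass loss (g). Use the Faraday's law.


Apply Faraday's law: m = i*A*t*M / (n*F)
Total charge passed Q = i*A*t = 0.6763*68*21843 = 1004524.6212 C
m = Q*M/(n*F) = 1004524.6212*46/(3*96485) = 159.638 g

159.638 g


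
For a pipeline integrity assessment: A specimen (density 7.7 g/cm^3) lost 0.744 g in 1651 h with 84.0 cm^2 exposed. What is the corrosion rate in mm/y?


Apply the mm/y weight-loss relation: CR = 87600 * W / (D * A * T)
Numerator: 87600 * 0.744 = 65174.4
Denominator: 7.7 * 84.0 * 1651 = 1067866.8
CR = 65174.4 / 1067866.8 = 0.061 mm/y

0.061 mm/y


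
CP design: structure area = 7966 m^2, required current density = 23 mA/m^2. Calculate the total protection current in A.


I = area * current density, then convert mA → A (÷1000)
I = 7966 * 23 / 1000 = 183.22 A

183.22 A


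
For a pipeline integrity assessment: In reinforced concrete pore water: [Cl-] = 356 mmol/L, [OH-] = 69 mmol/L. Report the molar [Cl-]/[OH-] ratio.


Threshold parameter = [Cl-] / [OH-] (molar basis; both in mmol/L, so units cancel)
Ratio = 356 / 69 = 5.16

5.16


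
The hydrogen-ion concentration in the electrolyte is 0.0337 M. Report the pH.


pH = −log10[H+]
pH = −log10(0.0337) = 1.47

1.47


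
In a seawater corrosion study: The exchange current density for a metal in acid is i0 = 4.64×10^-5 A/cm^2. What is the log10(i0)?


i0 = 4.64×10^-5 A/cm^2
log10(i0) = -4.333

-4.333


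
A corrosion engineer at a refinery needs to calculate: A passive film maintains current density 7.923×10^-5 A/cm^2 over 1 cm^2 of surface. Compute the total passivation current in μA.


I = i_pass * A, then convert A → μA (×10^6)
I = 7.923×10^-5 * 1 * 10^6 = 79.23 μA

79.23 μA


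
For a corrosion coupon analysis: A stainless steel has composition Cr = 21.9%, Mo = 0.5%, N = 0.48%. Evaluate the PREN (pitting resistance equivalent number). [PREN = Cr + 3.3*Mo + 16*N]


Apply the PREN formula: PREN = Cr + 3.3*Mo + 16*N
PREN = 21.9 + 3.3*0.5 + 16*0.48
PREN = 21.9 + 1.65 + 7.68 = 31.23

31.23


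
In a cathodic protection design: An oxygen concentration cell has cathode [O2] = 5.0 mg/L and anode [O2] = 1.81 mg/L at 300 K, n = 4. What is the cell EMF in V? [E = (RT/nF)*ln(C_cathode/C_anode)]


Apply the Nernst concentration-cell relation: E = (RT/nF)*ln(C_cathode/C_anode)
RT/nF = 8.314*300/(4*96485) = 0.00646266 V
ln(5.0/1.81) = 1.01611
E = 0.00646266 * 1.01611 = 0.00657 V

0.00657 V


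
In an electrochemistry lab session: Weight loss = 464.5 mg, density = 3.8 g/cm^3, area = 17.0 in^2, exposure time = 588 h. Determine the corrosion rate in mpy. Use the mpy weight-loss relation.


Apply the mpy weight-loss relation: CR = 534 * W / (D * A * T)
Numerator: 534 * 464.5 = 248043.0
Denominator: 3.8 * 17.0 * 588 = 37984.8
CR = 248043.0 / 37984.8 = 6.53006 mpy

6.53006 mpy


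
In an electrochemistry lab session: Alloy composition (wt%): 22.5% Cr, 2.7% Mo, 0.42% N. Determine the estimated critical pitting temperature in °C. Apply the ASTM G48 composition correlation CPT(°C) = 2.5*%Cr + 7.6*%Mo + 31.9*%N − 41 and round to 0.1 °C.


Apply the ASTM G48 empirical CPT estimate: CPT(°C) = 2.5*%Cr + 7.6*%Mo + 31.9*%N − 41
2.5*22.5 = 56.25; 7.6*2.7 = 20.52; 31.9*0.42 = 13.398
CPT = 56.25 + 20.52 + 13.398 − 41 = 49.168 °C
Rounded to 0.1 °C: CPT ≈ 49.2 °C

49.2 °C


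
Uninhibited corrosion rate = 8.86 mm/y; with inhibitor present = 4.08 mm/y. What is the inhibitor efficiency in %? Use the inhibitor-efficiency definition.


Apply the inhibitor-efficiency definition: IE = (CR_blank − CR_inh)/CR_blank × 100
IE = (8.86 − 4.08) / 8.86 × 100
IE = 4.78 / 8.86 × 100 = 54.0 %

54.0 %


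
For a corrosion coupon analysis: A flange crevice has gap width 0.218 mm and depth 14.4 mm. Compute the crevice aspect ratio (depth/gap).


Aspect ratio = depth / gap
Ratio = 14.4 / 0.218 = 66.1

66.1


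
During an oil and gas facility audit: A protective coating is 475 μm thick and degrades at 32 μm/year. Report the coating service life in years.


Service life = thickness / degradation rate
Life = 475 / 32 = 14.8 years

14.8 years


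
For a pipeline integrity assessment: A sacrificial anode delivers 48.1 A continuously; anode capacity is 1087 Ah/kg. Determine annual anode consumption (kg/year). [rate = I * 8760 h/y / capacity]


Annual consumption = current * hours per year / capacity
Rate = 48.1 * 8760 / 1087 = 387.6 kg/year

387.6 kg/year


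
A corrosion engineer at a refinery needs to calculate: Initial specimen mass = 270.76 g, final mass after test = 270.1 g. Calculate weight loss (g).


Weight loss = initial − final
WL = 270.76 − 270.1 = 0.66 g

0.66 g


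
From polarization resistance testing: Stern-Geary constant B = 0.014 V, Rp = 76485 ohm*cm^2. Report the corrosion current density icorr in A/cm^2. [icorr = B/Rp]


Apply the Stern-Geary relation: icorr = B / Rp
icorr = 0.014 / 76485 = 1.83×10^-7 A/cm^2

1.83×10^-7 A/cm^2


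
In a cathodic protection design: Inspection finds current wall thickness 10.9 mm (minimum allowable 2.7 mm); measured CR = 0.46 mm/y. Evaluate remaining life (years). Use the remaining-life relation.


Apply the remaining-life relation: RL = (t_current − t_min) / CR
RL = (10.9 − 2.7) / 0.46 = 8.2 / 0.46 = 17.8 years

17.8 years


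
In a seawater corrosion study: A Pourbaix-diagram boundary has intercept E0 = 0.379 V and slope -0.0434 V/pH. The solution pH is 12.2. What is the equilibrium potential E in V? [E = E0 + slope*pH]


Apply the Pourbaix line equation: E = E0 + slope*pH
E = 0.379 + (-0.0434)*12.2 = 0.379 + (-0.52948) = -0.15048 V
Rounded to 4 decimal places: E = -0.1505 V

-0.1505 V


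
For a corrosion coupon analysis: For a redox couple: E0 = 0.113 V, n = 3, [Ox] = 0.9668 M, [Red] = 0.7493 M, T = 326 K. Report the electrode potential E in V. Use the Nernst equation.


Apply the Nernst equation: E = E0 + (RT/nF)*ln([Ox]/[Red])
Step 1: RT/nF = 8.314*326/(3*96485) = 0.00936368 V
Step 2: [Ox]/[Red] = 0.9668/0.7493 = 1.290271
Step 3: ln(1.290271) = 0.254852
Step 4: correction = 0.00936368 * 0.254852 = 0.0024 V
E = 0.113 + 0.0024 = 0.1154 V

0.1154 V


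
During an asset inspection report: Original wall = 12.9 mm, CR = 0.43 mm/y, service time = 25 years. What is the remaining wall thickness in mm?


Remaining wall = original − CR × time
t = 12.9 − 0.43*25 = 12.9 − 10.75 = 2.15 mm

2.15 mm


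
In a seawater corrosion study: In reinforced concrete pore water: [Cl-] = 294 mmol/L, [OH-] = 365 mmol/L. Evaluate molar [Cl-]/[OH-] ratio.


Threshold parameter = [Cl-] / [OH-] (molar basis; both in mmol/L, so units cancel)
Ratio = 294 / 365 = 0.81

0.81


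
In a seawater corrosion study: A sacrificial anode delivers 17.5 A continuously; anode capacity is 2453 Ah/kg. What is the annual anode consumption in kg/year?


Annual consumption = current * hours per year / capacity
Rate = 17.5 * 8760 / 2453 = 62.5 kg/year

62.5 kg/year


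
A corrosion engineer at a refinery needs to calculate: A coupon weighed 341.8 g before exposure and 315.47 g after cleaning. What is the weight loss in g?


Weight loss = initial − final
WL = 341.8 − 315.47 = 26.33 g

26.33 g


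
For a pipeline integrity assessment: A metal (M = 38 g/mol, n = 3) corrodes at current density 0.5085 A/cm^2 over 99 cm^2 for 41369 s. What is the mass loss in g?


Apply Faraday's law: m = i*A*t*M / (n*F)
Total charge passed Q = i*A*t = 0.5085*99*41369 = 2082577.5135 C
m = Q*M/(n*F) = 2082577.5135*38/(3*96485) = 273.40328 g

273.40328 g


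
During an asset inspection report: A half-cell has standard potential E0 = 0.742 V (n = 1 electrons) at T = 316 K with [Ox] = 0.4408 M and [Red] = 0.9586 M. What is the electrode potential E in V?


Apply the Nernst equation: E = E0 + (RT/nF)*ln([Ox]/[Red])
Step 1: RT/nF = 8.314*316/(1*96485) = 0.02722935 V
Step 2: [Ox]/[Red] = 0.4408/0.9586 = 0.459837
Step 3: ln(0.459837) = -0.776883
Step 4: correction = 0.02722935 * -0.776883 = -0.0212 V
E = 0.742 + -0.0212 = 0.7208 V

0.7208 V


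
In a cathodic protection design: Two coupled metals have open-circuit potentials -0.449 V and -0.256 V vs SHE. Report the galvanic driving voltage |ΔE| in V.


Driving voltage is the absolute potential difference.
|ΔE| = |-0.449 − (-0.256)| = 0.193 V

0.193 V


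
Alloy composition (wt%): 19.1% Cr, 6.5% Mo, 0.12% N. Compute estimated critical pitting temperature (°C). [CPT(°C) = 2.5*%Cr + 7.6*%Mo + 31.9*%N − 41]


Apply the ASTM G48 empirical CPT estimate: CPT(°C) = 2.5*%Cr + 7.6*%Mo + 31.9*%N − 41
2.5*19.1 = 47.75; 7.6*6.5 = 49.4; 31.9*0.12 = 3.828
CPT = 47.75 + 49.4 + 3.828 − 41 = 59.978 °C
Rounded to 0.1 °C: CPT ≈ 60.0 °C

60.0 °C


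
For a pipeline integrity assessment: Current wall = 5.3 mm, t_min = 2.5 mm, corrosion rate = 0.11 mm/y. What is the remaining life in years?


Apply the remaining-life relation: RL = (t_current − t_min) / CR
RL = (5.3 − 2.5) / 0.11 = 2.8 / 0.11 = 25.5 years

25.5 years


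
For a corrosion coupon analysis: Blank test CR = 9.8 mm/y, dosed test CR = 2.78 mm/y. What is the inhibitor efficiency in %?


Apply the inhibitor-efficiency definition: IE = (CR_blank − CR_inh)/CR_blank × 100
IE = (9.8 − 2.78) / 9.8 × 100
IE = 7.02 / 9.8 × 100 = 71.6 %

71.6 %


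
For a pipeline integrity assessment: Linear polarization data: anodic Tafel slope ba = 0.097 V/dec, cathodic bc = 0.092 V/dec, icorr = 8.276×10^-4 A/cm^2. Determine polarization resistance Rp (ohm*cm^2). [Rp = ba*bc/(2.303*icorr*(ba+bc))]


Apply the Stern-Geary equation: Rp = ba*bc / (2.303*icorr*(ba+bc))
ba*bc = 0.097*0.092 = 0.008924
ba+bc = 0.189; 2.303*icorr*(ba+bc) = 2.303*8.276×10^-4*0.189 = 3.6022697×10^-4
Rp = 0.008924 / 3.6022697×10^-4 = 24.8 ohm*cm^2

24.8 ohm*cm^2


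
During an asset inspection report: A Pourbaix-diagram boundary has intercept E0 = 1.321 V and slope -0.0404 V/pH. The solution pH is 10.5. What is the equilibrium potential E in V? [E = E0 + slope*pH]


Apply the Pourbaix line equation: E = E0 + slope*pH
E = 1.321 + (-0.0404)*10.5 = 1.321 + (-0.4242) = 0.8968 V
Rounded to 4 decimal places: E = 0.8968 V

0.8968 V


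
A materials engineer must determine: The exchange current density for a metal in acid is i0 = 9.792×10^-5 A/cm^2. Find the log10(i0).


i0 = 9.792×10^-5 A/cm^2
log10(i0) = -4.009

-4.009


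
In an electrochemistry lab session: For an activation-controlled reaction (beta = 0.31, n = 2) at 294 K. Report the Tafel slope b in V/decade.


Apply the Tafel slope relation: b = 2.303*R*T/(beta*n*F)
Numerator: 2.303 * 8.314 * 294 = 5629.26
Denominator: 0.31 * 2 * 96485 = 59820.7
b = 5629.26 / 59820.7 = 0.094 V/decade

0.094 V/decade


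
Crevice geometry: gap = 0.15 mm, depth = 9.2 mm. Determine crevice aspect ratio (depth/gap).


Aspect ratio = depth / gap
Ratio = 9.2 / 0.15 = 61.3

61.3


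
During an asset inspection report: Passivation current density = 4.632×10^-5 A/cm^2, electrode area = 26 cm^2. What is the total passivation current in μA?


I = i_pass * A, then convert A → μA (×10^6)
I = 4.632×10^-5 * 26 * 10^6 = 1204.32 μA

1204.32 μA


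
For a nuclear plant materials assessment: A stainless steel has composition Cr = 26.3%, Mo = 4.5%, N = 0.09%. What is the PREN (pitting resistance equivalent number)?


Apply the PREN formula: PREN = Cr + 3.3*Mo + 16*N
PREN = 26.3 + 3.3*4.5 + 16*0.09
PREN = 26.3 + 14.85 + 1.44 = 42.59

42.59


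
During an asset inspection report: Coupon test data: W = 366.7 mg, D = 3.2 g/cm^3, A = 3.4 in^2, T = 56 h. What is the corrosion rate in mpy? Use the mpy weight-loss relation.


Apply the mpy weight-loss relation: CR = 534 * W / (D * A * T)
Numerator: 534 * 366.7 = 195817.8
Denominator: 3.2 * 3.4 * 56 = 609.28
CR = 195817.8 / 609.28 = 321.392 mpy

321.392 mpy


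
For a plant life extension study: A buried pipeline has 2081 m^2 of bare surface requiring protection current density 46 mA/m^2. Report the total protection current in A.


I = area * current density, then convert mA → A (÷1000)
I = 2081 * 46 / 1000 = 95.73 A

95.73 A


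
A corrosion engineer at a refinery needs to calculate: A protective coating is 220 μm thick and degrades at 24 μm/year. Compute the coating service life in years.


Service life = thickness / degradation rate
Life = 220 / 24 = 9.2 years

9.2 years


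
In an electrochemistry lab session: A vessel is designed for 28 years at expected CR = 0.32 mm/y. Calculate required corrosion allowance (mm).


Corrosion allowance = CR × design life
CA = 0.32 * 28 = 8.96 mm

8.96 mm


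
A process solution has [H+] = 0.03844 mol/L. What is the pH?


pH = −log10[H+]
pH = −log10(0.03844) = 1.42

1.42


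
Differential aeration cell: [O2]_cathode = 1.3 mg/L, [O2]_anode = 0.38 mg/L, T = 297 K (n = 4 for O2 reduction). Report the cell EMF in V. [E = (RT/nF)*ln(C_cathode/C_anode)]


Apply the Nernst concentration-cell relation: E = (RT/nF)*ln(C_cathode/C_anode)
RT/nF = 8.314*297/(4*96485) = 0.00639804 V
ln(1.3/0.38) = 1.22995
E = 0.00639804 * 1.22995 = 0.00787 V

0.00787 V


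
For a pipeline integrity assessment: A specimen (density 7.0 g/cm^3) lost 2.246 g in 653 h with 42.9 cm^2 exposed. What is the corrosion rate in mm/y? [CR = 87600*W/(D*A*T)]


Apply the mm/y weight-loss relation: CR = 87600 * W / (D * A * T)
Numerator: 87600 * 2.246 = 196749.6
Denominator: 7.0 * 42.9 * 653 = 196095.9
CR = 196749.6 / 196095.9 = 1.0033 mm/y

1.0033 mm/y


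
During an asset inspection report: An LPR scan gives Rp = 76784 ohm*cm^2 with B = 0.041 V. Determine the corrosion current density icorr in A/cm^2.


Apply the Stern-Geary relation: icorr = B / Rp
icorr = 0.041 / 76784 = 5.34×10^-7 A/cm^2

5.34×10^-7 A/cm^2


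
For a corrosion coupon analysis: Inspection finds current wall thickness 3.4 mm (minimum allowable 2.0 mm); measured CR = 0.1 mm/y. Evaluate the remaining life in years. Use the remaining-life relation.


Apply the remaining-life relation: RL = (t_current − t_min) / CR
RL = (3.4 − 2.0) / 0.1 = 1.4 / 0.1 = 14.0 years

14.0 years


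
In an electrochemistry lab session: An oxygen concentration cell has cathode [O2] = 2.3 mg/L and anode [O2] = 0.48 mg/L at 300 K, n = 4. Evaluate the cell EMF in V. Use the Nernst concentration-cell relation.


Apply the Nernst concentration-cell relation: E = (RT/nF)*ln(C_cathode/C_anode)
RT/nF = 8.314*300/(4*96485) = 0.00646266 V
ln(2.3/0.48) = 1.56688
E = 0.00646266 * 1.56688 = 0.01013 V

0.01013 V


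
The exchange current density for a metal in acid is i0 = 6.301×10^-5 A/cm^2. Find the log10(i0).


i0 = 6.301×10^-5 A/cm^2
log10(i0) = -4.201

-4.201


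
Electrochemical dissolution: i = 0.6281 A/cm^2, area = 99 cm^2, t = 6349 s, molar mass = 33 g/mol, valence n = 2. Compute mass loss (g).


Apply Faraday's law: m = i*A*t*M / (n*F)
Total charge passed Q = i*A*t = 0.6281*99*6349 = 394792.8831 C
m = Q*M/(n*F) = 394792.8831*33/(2*96485) = 67.514 g

67.514 g


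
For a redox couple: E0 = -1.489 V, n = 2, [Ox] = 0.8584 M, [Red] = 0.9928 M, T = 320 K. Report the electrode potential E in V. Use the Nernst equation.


Apply the Nernst equation: E = E0 + (RT/nF)*ln([Ox]/[Red])
Step 1: RT/nF = 8.314*320/(2*96485) = 0.01378701 V
Step 2: [Ox]/[Red] = 0.8584/0.9928 = 0.864625
Step 3: ln(0.864625) = -0.145459
Step 4: correction = 0.01378701 * -0.145459 = -0.002 V
E = -1.489 + -0.002 = -1.491 V

-1.491 V


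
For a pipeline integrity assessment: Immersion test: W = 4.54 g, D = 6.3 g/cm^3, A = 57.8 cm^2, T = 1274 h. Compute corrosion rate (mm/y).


Apply the mm/y weight-loss relation: CR = 87600 * W / (D * A * T)
Numerator: 87600 * 4.54 = 397704.0
Denominator: 6.3 * 57.8 * 1274 = 463914.36
CR = 397704.0 / 463914.36 = 0.857279 mm/y

0.857279 mm/y


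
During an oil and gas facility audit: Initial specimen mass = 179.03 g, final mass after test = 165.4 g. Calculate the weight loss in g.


Weight loss = initial − final
WL = 179.03 − 165.4 = 13.63 g

13.63 g


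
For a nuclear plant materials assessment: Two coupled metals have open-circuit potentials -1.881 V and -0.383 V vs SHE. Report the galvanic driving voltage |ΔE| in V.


Driving voltage is the absolute potential difference.
|ΔE| = |-1.881 − (-0.383)| = 1.498 V

1.498 V


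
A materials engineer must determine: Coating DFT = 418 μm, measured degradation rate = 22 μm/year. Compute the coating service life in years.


Service life = thickness / degradation rate
Life = 418 / 22 = 19.0 years

19.0 years


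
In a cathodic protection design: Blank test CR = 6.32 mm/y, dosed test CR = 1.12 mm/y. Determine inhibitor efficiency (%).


Apply the inhibitor-efficiency definition: IE = (CR_blank − CR_inh)/CR_blank × 100
IE = (6.32 − 1.12) / 6.32 × 100
IE = 5.2 / 6.32 × 100 = 82.3 %

82.3 %


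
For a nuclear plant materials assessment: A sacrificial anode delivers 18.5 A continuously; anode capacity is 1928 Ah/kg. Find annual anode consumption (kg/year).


Annual consumption = current * hours per year / capacity
Rate = 18.5 * 8760 / 1928 = 84.1 kg/year

84.1 kg/year


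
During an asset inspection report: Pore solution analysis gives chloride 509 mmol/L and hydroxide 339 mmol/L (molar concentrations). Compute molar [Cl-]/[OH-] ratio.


Threshold parameter = [Cl-] / [OH-] (molar basis; both in mmol/L, so units cancel)
Ratio = 509 / 339 = 1.5

1.5


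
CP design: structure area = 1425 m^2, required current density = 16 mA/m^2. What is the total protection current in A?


I = area * current density, then convert mA → A (÷1000)
I = 1425 * 16 / 1000 = 22.8 A

22.8 A


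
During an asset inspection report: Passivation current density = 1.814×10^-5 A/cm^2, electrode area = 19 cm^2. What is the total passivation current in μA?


I = i_pass * A, then convert A → μA (×10^6)
I = 1.814×10^-5 * 19 * 10^6 = 344.66 μA

344.66 μA


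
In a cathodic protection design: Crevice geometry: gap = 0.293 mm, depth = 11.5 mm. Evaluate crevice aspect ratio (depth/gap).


Aspect ratio = depth / gap
Ratio = 11.5 / 0.293 = 39.2

39.2


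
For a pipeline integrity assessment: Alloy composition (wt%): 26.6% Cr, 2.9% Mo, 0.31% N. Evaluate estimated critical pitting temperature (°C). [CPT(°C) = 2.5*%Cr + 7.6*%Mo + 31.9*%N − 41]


Apply the ASTM G48 empirical CPT estimate: CPT(°C) = 2.5*%Cr + 7.6*%Mo + 31.9*%N − 41
2.5*26.6 = 66.5; 7.6*2.9 = 22.04; 31.9*0.31 = 9.889
CPT = 66.5 + 22.04 + 9.889 − 41 = 57.429 °C
Rounded to 0.1 °C: CPT ≈ 57.4 °C

57.4 °C


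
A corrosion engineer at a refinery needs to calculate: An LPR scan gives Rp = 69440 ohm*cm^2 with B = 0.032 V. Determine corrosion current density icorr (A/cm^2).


Apply the Stern-Geary relation: icorr = B / Rp
icorr = 0.032 / 69440 = 4.608×10^-7 A/cm^2

4.608×10^-7 A/cm^2


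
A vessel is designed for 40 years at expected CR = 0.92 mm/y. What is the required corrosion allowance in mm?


Corrosion allowance = CR × design life
CA = 0.92 * 40 = 36.8 mm

36.8 mm


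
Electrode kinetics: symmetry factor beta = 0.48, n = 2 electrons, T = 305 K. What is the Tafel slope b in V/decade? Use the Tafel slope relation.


Apply the Tafel slope relation: b = 2.303*R*T/(beta*n*F)
Numerator: 2.303 * 8.314 * 305 = 5839.88
Denominator: 0.48 * 2 * 96485 = 92625.6
b = 5839.88 / 92625.6 = 0.063 V/decade

0.063 V/decade


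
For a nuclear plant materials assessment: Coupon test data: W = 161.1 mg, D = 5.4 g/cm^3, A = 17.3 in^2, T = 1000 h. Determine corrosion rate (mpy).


Apply the mpy weight-loss relation: CR = 534 * W / (D * A * T)
Numerator: 534 * 161.1 = 86027.4
Denominator: 5.4 * 17.3 * 1000 = 93420.0
CR = 86027.4 / 93420.0 = 0.921 mpy

0.921 mpy


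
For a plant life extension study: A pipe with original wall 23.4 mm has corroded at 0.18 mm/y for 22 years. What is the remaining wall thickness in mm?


Remaining wall = original − CR × time
t = 23.4 − 0.18*22 = 23.4 − 3.96 = 19.44 mm

19.44 mm


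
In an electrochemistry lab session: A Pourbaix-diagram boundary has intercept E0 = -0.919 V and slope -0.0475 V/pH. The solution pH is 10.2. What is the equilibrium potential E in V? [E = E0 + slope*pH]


Apply the Pourbaix line equation: E = E0 + slope*pH
E = -0.919 + (-0.0475)*10.2 = -0.919 + (-0.4845) = -1.4035 V
Rounded to 3 decimal places: E = -1.404 V

-1.404 V


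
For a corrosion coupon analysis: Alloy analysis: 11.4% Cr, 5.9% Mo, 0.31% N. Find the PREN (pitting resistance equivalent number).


Apply the PREN formula: PREN = Cr + 3.3*Mo + 16*N
PREN = 11.4 + 3.3*5.9 + 16*0.31
PREN = 11.4 + 19.47 + 4.96 = 35.83

35.83


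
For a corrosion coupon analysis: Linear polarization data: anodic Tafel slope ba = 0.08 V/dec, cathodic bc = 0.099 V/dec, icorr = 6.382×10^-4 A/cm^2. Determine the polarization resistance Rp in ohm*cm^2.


Apply the Stern-Geary equation: Rp = ba*bc / (2.303*icorr*(ba+bc))
ba*bc = 0.08*0.099 = 0.00792
ba+bc = 0.179; 2.303*icorr*(ba+bc) = 2.303*6.382×10^-4*0.179 = 2.6308965×10^-4
Rp = 0.00792 / 2.6308965×10^-4 = 30.1 ohm*cm^2

30.1 ohm*cm^2


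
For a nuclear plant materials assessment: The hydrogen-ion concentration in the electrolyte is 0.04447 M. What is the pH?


pH = −log10[H+]
pH = −log10(0.04447) = 1.35

1.35


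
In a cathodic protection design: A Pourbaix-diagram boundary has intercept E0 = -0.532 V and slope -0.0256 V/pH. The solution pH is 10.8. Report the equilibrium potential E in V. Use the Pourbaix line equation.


Apply the Pourbaix line equation: E = E0 + slope*pH
E = -0.532 + (-0.0256)*10.8 = -0.532 + (-0.27648) = -0.80848 V
Rounded to 3 decimal places: E = -0.808 V

-0.808 V


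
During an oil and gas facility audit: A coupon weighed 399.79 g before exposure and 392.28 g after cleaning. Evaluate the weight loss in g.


Weight loss = initial − final
WL = 399.79 − 392.28 = 7.51 g

7.51 g


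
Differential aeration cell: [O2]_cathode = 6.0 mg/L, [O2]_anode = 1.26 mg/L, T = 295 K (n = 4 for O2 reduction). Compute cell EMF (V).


Apply the Nernst concentration-cell relation: E = (RT/nF)*ln(C_cathode/C_anode)
RT/nF = 8.314*295/(4*96485) = 0.00635495 V
ln(6.0/1.26) = 1.56065
E = 0.00635495 * 1.56065 = 0.00992 V

0.00992 V


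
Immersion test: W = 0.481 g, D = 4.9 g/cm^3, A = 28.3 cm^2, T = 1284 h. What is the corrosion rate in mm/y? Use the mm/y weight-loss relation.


Apply the mm/y weight-loss relation: CR = 87600 * W / (D * A * T)
Numerator: 87600 * 0.481 = 42135.6
Denominator: 4.9 * 28.3 * 1284 = 178052.28
CR = 42135.6 / 178052.28 = 0.23665 mm/y

0.23665 mm/y


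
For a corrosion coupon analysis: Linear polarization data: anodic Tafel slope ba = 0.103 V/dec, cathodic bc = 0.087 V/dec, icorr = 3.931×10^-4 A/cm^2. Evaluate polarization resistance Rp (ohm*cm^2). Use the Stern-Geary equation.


Apply the Stern-Geary equation: Rp = ba*bc / (2.303*icorr*(ba+bc))
ba*bc = 0.103*0.087 = 0.008961
ba+bc = 0.19; 2.303*icorr*(ba+bc) = 2.303*3.931×10^-4*0.19 = 1.7200877×10^-4
Rp = 0.008961 / 1.7200877×10^-4 = 52.1 ohm*cm^2

52.1 ohm*cm^2


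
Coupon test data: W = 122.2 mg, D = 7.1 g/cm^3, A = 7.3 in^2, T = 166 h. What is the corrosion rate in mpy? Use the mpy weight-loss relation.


Apply the mpy weight-loss relation: CR = 534 * W / (D * A * T)
Numerator: 534 * 122.2 = 65254.8
Denominator: 7.1 * 7.3 * 166 = 8603.78
CR = 65254.8 / 8603.78 = 7.584 mpy

7.584 mpy


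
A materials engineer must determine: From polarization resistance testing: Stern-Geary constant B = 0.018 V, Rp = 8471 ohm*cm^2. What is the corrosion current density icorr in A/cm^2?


Apply the Stern-Geary relation: icorr = B / Rp
icorr = 0.018 / 8471 = 2.125×10^-6 A/cm^2

2.125×10^-6 A/cm^2


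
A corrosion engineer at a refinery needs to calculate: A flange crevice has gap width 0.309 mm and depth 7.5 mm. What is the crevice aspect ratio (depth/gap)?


Aspect ratio = depth / gap
Ratio = 7.5 / 0.309 = 24.3

24.3


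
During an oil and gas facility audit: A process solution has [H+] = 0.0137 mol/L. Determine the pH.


pH = −log10[H+]
pH = −log10(0.0137) = 1.86

1.86


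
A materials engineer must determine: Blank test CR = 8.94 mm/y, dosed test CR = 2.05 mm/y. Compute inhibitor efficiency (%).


Apply the inhibitor-efficiency definition: IE = (CR_blank − CR_inh)/CR_blank × 100
IE = (8.94 − 2.05) / 8.94 × 100
IE = 6.89 / 8.94 × 100 = 77.1 %

77.1 %


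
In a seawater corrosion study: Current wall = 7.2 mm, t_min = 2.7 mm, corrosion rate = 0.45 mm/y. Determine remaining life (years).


Apply the remaining-life relation: RL = (t_current − t_min) / CR
RL = (7.2 − 2.7) / 0.45 = 4.5 / 0.45 = 10.0 years

10.0 years


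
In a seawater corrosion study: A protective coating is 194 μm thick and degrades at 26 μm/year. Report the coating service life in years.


Service life = thickness / degradation rate
Life = 194 / 26 = 7.5 years

7.5 years


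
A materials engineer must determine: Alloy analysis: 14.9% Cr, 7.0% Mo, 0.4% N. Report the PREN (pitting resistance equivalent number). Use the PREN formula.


Apply the PREN formula: PREN = Cr + 3.3*Mo + 16*N
PREN = 14.9 + 3.3*7.0 + 16*0.4
PREN = 14.9 + 23.1 + 6.4 = 44.4

44.4


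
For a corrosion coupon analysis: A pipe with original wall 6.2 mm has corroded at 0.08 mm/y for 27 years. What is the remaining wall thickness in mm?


Remaining wall = original − CR × time
t = 6.2 − 0.08*27 = 6.2 − 2.16 = 4.04 mm

4.04 mm


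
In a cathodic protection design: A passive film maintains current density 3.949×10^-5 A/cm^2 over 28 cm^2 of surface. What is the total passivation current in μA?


I = i_pass * A, then convert A → μA (×10^6)
I = 3.949×10^-5 * 28 * 10^6 = 1105.72 μA

1105.72 μA


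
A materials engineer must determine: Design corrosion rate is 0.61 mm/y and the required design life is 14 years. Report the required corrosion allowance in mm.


Corrosion allowance = CR × design life
CA = 0.61 * 14 = 8.54 mm

8.54 mm


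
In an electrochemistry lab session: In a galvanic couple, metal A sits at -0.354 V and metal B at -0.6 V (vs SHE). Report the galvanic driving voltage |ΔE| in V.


Driving voltage is the absolute potential difference.
|ΔE| = |-0.354 − (-0.6)| = 0.246 V

0.246 V


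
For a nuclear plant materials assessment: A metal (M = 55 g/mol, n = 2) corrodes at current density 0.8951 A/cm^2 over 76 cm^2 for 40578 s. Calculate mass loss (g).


Apply Faraday's law: m = i*A*t*M / (n*F)
Total charge passed Q = i*A*t = 0.8951*76*40578 = 2760423.9528 C
m = Q*M/(n*F) = 2760423.9528*55/(2*96485) = 786.7716 g

786.7716 g


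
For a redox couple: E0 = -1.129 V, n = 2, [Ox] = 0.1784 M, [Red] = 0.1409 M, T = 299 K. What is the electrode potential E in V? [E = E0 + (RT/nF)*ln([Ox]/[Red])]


Apply the Nernst equation: E = E0 + (RT/nF)*ln([Ox]/[Red])
Step 1: RT/nF = 8.314*299/(2*96485) = 0.01288224 V
Step 2: [Ox]/[Red] = 0.1784/0.1409 = 1.266146
Step 3: ln(1.266146) = 0.235978
Step 4: correction = 0.01288224 * 0.235978 = 0.003 V
E = -1.129 + 0.003 = -1.126 V

-1.126 V


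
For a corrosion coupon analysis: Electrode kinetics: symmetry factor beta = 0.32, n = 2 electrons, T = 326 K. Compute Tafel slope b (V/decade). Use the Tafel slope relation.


Apply the Tafel slope relation: b = 2.303*R*T/(beta*n*F)
Numerator: 2.303 * 8.314 * 326 = 6241.97
Denominator: 0.32 * 2 * 96485 = 61750.4
b = 6241.97 / 61750.4 = 0.101 V/decade

0.101 V/decade


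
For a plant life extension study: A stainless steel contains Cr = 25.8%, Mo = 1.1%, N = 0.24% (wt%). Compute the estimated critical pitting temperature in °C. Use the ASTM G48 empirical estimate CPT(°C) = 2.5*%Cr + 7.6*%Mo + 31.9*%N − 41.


Apply the ASTM G48 empirical CPT estimate: CPT(°C) = 2.5*%Cr + 7.6*%Mo + 31.9*%N − 41
2.5*25.8 = 64.5; 7.6*1.1 = 8.36; 31.9*0.24 = 7.656
CPT = 64.5 + 8.36 + 7.656 − 41 = 39.516 °C
Rounded to 0.1 °C: CPT ≈ 39.5 °C

39.5 °C


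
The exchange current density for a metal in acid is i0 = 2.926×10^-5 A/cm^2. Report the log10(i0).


i0 = 2.926×10^-5 A/cm^2
log10(i0) = -4.534

-4.534


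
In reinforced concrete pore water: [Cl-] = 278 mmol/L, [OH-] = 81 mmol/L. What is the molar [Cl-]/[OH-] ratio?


Threshold parameter = [Cl-] / [OH-] (molar basis; both in mmol/L, so units cancel)
Ratio = 278 / 81 = 3.43

3.43


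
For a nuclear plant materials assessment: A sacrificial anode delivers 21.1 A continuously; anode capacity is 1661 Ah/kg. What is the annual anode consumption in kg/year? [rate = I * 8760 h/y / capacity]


Annual consumption = current * hours per year / capacity
Rate = 21.1 * 8760 / 1661 = 111.3 kg/year

111.3 kg/year


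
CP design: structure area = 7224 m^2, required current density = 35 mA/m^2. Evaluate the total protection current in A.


I = area * current density, then convert mA → A (÷1000)
I = 7224 * 35 / 1000 = 252.84 A

252.84 A


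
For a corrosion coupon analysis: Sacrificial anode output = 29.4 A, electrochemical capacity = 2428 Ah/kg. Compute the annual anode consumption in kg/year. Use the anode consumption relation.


Annual consumption = current * hours per year / capacity
Rate = 29.4 * 8760 / 2428 = 106.1 kg/year

106.1 kg/year


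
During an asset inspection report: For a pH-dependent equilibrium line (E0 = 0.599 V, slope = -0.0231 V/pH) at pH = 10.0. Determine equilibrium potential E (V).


Apply the Pourbaix line equation: E = E0 + slope*pH
E = 0.599 + (-0.0231)*10.0 = 0.599 + (-0.231) = 0.368 V
Rounded to 4 decimal places: E = 0.3680 V

0.3680 V


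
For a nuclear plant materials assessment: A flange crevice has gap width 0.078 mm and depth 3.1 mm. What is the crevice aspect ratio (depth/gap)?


Aspect ratio = depth / gap
Ratio = 3.1 / 0.078 = 39.7

39.7


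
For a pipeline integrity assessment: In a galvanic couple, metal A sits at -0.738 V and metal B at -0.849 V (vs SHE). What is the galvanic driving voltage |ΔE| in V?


Driving voltage is the absolute potential difference.
|ΔE| = |-0.738 − (-0.849)| = 0.111 V

0.111 V


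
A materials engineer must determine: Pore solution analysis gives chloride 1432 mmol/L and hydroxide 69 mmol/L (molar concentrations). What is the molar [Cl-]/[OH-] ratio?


Threshold parameter = [Cl-] / [OH-] (molar basis; both in mmol/L, so units cancel)
Ratio = 1432 / 69 = 20.75

20.75


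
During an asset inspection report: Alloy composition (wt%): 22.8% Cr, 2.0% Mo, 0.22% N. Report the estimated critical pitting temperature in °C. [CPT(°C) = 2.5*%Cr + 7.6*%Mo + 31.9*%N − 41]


Apply the ASTM G48 empirical CPT estimate: CPT(°C) = 2.5*%Cr + 7.6*%Mo + 31.9*%N − 41
2.5*22.8 = 57; 7.6*2.0 = 15.2; 31.9*0.22 = 7.018
CPT = 57 + 15.2 + 7.018 − 41 = 38.218 °C
Rounded to 0.1 °C: CPT ≈ 38.2 °C

38.2 °C


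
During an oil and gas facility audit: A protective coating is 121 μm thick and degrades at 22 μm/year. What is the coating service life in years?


Service life = thickness / degradation rate
Life = 121 / 22 = 5.5 years

5.5 years


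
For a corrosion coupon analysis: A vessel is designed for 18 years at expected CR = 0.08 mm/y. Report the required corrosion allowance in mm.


Corrosion allowance = CR × design life
CA = 0.08 * 18 = 1.44 mm

1.44 mm


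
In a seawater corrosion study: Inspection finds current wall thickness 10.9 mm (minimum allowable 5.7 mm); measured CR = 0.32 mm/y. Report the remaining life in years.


Apply the remaining-life relation: RL = (t_current − t_min) / CR
RL = (10.9 − 5.7) / 0.32 = 5.2 / 0.32 = 16.3 years

16.3 years


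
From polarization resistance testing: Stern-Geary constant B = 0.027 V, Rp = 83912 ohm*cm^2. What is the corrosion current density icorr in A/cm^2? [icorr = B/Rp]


Apply the Stern-Geary relation: icorr = B / Rp
icorr = 0.027 / 83912 = 3.218×10^-7 A/cm^2

3.218×10^-7 A/cm^2


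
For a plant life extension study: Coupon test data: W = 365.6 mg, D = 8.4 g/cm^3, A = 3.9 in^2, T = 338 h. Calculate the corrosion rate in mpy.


Apply the mpy weight-loss relation: CR = 534 * W / (D * A * T)
Numerator: 534 * 365.6 = 195230.4
Denominator: 8.4 * 3.9 * 338 = 11072.88
CR = 195230.4 / 11072.88 = 17.6314 mpy

17.6314 mpy


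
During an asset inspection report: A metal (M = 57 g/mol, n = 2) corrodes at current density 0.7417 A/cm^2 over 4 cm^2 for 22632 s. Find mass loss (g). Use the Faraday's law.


Apply Faraday's law: m = i*A*t*M / (n*F)
Total charge passed Q = i*A*t = 0.7417*4*22632 = 67144.6176 C
m = Q*M/(n*F) = 67144.6176*57/(2*96485) = 19.83336 g

19.83336 g


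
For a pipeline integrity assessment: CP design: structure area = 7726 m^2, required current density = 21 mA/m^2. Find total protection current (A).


I = area * current density, then convert mA → A (÷1000)
I = 7726 * 21 / 1000 = 162.25 A

162.25 A


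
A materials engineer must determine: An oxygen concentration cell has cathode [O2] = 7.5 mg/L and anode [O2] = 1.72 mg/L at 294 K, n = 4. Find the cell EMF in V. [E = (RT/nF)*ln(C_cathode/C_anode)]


Apply the Nernst concentration-cell relation: E = (RT/nF)*ln(C_cathode/C_anode)
RT/nF = 8.314*294/(4*96485) = 0.00633341 V
ln(7.5/1.72) = 1.47258
E = 0.00633341 * 1.47258 = 0.00933 V

0.00933 V


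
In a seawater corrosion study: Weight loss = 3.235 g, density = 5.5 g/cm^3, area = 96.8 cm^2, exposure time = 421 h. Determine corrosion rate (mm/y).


Apply the mm/y weight-loss relation: CR = 87600 * W / (D * A * T)
Numerator: 87600 * 3.235 = 283386.0
Denominator: 5.5 * 96.8 * 421 = 224140.4
CR = 283386.0 / 224140.4 = 1.2643 mm/y

1.2643 mm/y


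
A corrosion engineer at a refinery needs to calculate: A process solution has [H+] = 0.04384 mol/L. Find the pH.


pH = −log10[H+]
pH = −log10(0.04384) = 1.36

1.36


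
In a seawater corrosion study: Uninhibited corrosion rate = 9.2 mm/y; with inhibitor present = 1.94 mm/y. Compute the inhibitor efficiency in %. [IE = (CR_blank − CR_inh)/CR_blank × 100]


Apply the inhibitor-efficiency definition: IE = (CR_blank − CR_inh)/CR_blank × 100
IE = (9.2 − 1.94) / 9.2 × 100
IE = 7.26 / 9.2 × 100 = 78.9 %

78.9 %


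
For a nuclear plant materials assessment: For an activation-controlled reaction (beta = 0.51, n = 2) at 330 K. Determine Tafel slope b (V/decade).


Apply the Tafel slope relation: b = 2.303*R*T/(beta*n*F)
Numerator: 2.303 * 8.314 * 330 = 6318.56
Denominator: 0.51 * 2 * 96485 = 98414.7
b = 6318.56 / 98414.7 = 0.064 V/decade

0.064 V/decade


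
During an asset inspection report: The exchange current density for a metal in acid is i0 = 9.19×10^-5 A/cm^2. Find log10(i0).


i0 = 9.19×10^-5 A/cm^2
log10(i0) = -4.037

-4.037


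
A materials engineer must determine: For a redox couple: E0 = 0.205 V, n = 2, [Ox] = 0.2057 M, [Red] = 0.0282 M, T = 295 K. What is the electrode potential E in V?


Apply the Nernst equation: E = E0 + (RT/nF)*ln([Ox]/[Red])
Step 1: RT/nF = 8.314*295/(2*96485) = 0.0127099 V
Step 2: [Ox]/[Red] = 0.2057/0.0282 = 7.294326
Step 3: ln(7.294326) = 1.987097
Step 4: correction = 0.0127099 * 1.987097 = 0.025 V
E = 0.205 + 0.025 = 0.23 V

0.23 V


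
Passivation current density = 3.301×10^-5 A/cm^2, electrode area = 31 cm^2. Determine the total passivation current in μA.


I = i_pass * A, then convert A → μA (×10^6)
I = 3.301×10^-5 * 31 * 10^6 = 1023.31 μA

1023.31 μA


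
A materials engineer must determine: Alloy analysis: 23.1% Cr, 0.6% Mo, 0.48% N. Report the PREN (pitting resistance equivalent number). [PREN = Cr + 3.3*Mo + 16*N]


Apply the PREN formula: PREN = Cr + 3.3*Mo + 16*N
PREN = 23.1 + 3.3*0.6 + 16*0.48
PREN = 23.1 + 1.98 + 7.68 = 32.76

32.76


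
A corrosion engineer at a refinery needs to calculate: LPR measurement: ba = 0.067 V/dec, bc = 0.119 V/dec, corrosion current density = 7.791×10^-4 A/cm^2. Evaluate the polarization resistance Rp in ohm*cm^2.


Apply the Stern-Geary equation: Rp = ba*bc / (2.303*icorr*(ba+bc))
ba*bc = 0.067*0.119 = 0.007973
ba+bc = 0.186; 2.303*icorr*(ba+bc) = 2.303*7.791×10^-4*0.186 = 3.3373372×10^-4
Rp = 0.007973 / 3.3373372×10^-4 = 23.89 ohm*cm^2

23.89 ohm*cm^2
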